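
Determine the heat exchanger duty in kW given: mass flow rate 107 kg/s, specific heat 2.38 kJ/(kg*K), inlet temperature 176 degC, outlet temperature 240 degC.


Q = m_dot * cp * delta_T
delta_T = 240 - 176 = 64 K
Q = 107 * 2.38 * 64
= 254.66 * 64
= 16298.24 kW

16298.24 kW


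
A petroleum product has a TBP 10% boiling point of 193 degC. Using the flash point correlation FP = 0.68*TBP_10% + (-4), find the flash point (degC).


FP = 0.68 * 193 + (-4) = 127.24

127.24 degC


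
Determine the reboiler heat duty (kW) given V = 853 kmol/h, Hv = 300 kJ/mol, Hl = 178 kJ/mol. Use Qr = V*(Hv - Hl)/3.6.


Qr = 853 * (300 - 178) / 3.6 = 853 * 122 / 3.6 = 28910

28910 kW


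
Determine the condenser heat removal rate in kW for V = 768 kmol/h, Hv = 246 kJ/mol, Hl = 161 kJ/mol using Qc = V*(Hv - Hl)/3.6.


Qc = 768 * (246 - 161) / 3.6 = 768 * 85 / 3.6 = 18130

18130 kW


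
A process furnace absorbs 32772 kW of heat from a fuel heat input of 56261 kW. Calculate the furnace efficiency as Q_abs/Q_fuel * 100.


Furnace efficiency = Q_absorbed / Q_fuel * 100
= 32772 / 56261 * 100 = 58.25

58.25 %


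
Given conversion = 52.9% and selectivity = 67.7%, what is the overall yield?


Overall yield = conversion (%) * selectivity (%) / 100
Conversion = 52.9%, Selectivity = 67.7%
Y = 52.9 * 67.7 / 100
= 35.8133 %

35.8133 %


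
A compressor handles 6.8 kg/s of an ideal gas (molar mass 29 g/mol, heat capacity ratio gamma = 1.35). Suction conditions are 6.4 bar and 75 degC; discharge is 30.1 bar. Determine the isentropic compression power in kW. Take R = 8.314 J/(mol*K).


Isentropic work: W = m*(gamma/(gamma-1))*(R*T1/MW)*((P2/P1)^((gamma-1)/gamma) - 1)
T1 = 75 + 273.15 = 348.15 K
Pressure ratio = 30.1 / 6.4 = 4.70312
Exponent = (1.35 - 1)/1.35 = 0.259259
(P2/P1)^exp - 1 = 4.70312^0.259259 - 1 = 0.493902
W = 6.8 * 1.35 / 0.35 * 8.314 * 348.15 / 29 * 0.493902 = 1293

1293 kW


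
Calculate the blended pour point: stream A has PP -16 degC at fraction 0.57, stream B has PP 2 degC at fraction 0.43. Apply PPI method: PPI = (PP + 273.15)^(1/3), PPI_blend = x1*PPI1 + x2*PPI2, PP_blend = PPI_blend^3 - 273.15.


PPI_1 = (-16 + 273.15)^(1/3) = 6.359098
PPI_2 = (2 + 273.15)^(1/3) = 6.504139
PPI_blend = 0.57 * 6.359098 + 0.43 * 6.504139 = 6.421466
PP_blend = 6.421466^3 - 273.15 = 264.7906 - 273.15 = -8.36

-8.36 degC


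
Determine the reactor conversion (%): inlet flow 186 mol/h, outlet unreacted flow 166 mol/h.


X = (F_in - F_out) / F_in * 100
Moles reacted = 186 - 166 = 20
X = 20 / 186 * 100
= 0.1075 * 100
= 10.75 %

10.75 %


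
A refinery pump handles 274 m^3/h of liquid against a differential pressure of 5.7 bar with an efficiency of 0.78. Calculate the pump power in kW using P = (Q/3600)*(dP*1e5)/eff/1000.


Q = 274 / 3600 = 0.0761111 m^3/s
P = 0.0761111 * (5.7 * 1e5) / 0.78 / 1000 = 55.62

55.62 kW


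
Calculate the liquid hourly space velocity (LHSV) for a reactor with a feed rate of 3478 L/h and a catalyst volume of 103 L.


LHSV = volumetric feed rate / catalyst volume
= 3478 L/h / 103 L
= 33.77 h^-1

33.77 h^-1


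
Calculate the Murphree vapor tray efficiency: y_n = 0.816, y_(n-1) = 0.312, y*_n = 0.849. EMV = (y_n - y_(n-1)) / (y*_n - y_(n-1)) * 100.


Murphree vapor efficiency: EMV = (y_n - y_(n-1)) / (y*_n - y_(n-1)) * 100
EMV = (0.816 - 0.312) / (0.849 - 0.312) * 100 = 0.504 / 0.537 * 100 = 93.85

93.85 %


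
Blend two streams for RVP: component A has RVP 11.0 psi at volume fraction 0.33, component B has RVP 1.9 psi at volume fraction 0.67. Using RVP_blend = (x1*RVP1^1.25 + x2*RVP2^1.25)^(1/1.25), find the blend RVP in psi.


Chevron index: RVP_blend = (sum xi*RVPi^1.25)^(1/1.25)
RVP^1.25 terms: 0.33 * 11.0^1.25 + 0.67 * 1.9^1.25 = 8.10538
RVP_blend = 8.10538^(1/1.25) = 5.334

5.334 psi


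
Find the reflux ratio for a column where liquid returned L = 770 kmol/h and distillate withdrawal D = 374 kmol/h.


Reflux ratio definition: R = L / D (liquid returned / distillate withdrawn)
L = 770 kmol/h, D = 374 kmol/h
R = 770 / 374 = 2.059

2.059


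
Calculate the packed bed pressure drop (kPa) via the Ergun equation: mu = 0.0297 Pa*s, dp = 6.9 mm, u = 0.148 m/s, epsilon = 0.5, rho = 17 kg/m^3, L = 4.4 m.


dp = 6.9 mm = 0.0069 m
Viscous term = 150*0.0297*0.148*(1-0.5)^2 / (0.0069^2*0.5^3) = 27697.5
Inertial term = 1.75*17*0.148^2*(1-0.5) / (0.0069*0.5^3) = 377.765
dP/L = 27697.5 + 377.765 = 28075.3 Pa/m
dP = 28075.3 * 4.4 / 1000 = 123.5 kPa

123.5 kPa


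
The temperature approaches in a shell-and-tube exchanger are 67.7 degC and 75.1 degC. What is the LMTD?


LMTD = (dT1 - dT2) / ln(dT1/dT2)
= (67.7 - 75.1) / ln(67.7 / 75.1) = -7.4 / -0.103734 = 71.34

71.34 degC


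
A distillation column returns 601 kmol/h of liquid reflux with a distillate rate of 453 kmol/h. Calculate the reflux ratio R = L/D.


Reflux ratio definition: R = L / D (liquid returned / distillate withdrawn)
L = 601 kmol/h, D = 453 kmol/h
R = 601 / 453 = 1.327

1.327


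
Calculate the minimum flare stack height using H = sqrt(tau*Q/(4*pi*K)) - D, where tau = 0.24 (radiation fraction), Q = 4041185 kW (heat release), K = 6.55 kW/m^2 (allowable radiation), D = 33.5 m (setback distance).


tau*Q/(4*pi*K) = 0.24 * 4041185 / (4 * pi * 6.55) = 11783.4
sqrt(11783.4) = 108.551
H = 108.551 - 33.5 = 75.05

75.05 m


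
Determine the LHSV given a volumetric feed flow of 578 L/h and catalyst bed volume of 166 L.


LHSV = volumetric feed rate / catalyst volume
= 578 L/h / 166 L
= 3.482 h^-1

3.482 h^-1


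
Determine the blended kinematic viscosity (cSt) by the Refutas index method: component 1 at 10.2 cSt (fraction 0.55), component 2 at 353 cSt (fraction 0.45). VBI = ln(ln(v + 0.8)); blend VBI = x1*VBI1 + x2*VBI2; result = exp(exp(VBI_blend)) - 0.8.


Refutas method: VBN_i = 14.534*ln(ln(visc_i + 0.8)) + 10.975, blended linearly by mass fraction; since VBN is linear in VBI_i = ln(ln(visc_i + 0.8)) and the fractions sum to 1, blend VBI directly: visc = exp(exp(VBI_blend)) - 0.8
VBI_1 = ln(ln(10.2 + 0.8)) = 0.874591
VBI_2 = ln(ln(353 + 0.8)) = 1.76964
VBI_blend = 0.55 * 0.874591 + 0.45 * 1.76964 = 1.27736
visc_blend = exp(exp(1.27736)) - 0.8 = 35.33

35.33 cSt


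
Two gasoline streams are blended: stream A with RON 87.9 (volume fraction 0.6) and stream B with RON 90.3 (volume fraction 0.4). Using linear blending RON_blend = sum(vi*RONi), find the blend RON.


Linear blending: RON_blend = sum(vi * RONi)
Contribution 1: 0.6 * 87.9 = 52.74
Contribution 2: 0.4 * 90.3 = 36.12
RON_blend = 52.74 + 36.12 = 88.86

88.86


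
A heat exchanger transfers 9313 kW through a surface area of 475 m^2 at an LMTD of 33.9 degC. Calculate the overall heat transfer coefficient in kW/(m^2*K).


From Q = U*A*LMTD, U = Q / (A * LMTD)
U = 9313 / (475 * 33.9) = 9313 / 16102.5 = 0.5784

0.5784 kW/(m^2*K)


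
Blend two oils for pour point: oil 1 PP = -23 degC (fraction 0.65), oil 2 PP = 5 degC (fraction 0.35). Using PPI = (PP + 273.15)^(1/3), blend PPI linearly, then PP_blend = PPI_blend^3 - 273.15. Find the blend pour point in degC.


PPI_1 = (-23 + 273.15)^(1/3) = 6.300865
PPI_2 = (5 + 273.15)^(1/3) = 6.527693
PPI_blend = 0.65 * 6.300865 + 0.35 * 6.527693 = 6.380255
PP_blend = 6.380255^3 - 273.15 = 259.7252 - 273.15 = -13.42

-13.42 degC


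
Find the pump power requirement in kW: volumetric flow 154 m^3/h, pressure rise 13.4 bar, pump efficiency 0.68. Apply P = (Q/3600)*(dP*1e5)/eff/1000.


Q = 154 / 3600 = 0.0427778 m^3/s
P = 0.0427778 * (13.4 * 1e5) / 0.68 / 1000 = 84.30

84.30 kW


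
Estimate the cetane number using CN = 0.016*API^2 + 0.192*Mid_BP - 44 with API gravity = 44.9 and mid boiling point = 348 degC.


CN = 0.016 * 44.9^2 + 0.192 * 348 - 44
CN = 32.25616 + 66.816 - 44 = 55.07216

55.07216


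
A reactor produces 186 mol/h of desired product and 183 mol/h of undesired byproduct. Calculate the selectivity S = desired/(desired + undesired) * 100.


Selectivity = desired / (desired + undesired) * 100
Total products = 186 + 183 = 369 mol/h
S = 186 / 369 * 100
= 0.5041 * 100
= 50.41 %

50.41 %


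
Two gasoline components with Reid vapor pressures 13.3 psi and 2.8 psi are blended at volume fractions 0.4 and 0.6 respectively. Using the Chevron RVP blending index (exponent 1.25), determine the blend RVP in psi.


Chevron index: RVP_blend = (sum xi*RVPi^1.25)^(1/1.25)
RVP^1.25 terms: 0.4 * 13.3^1.25 + 0.6 * 2.8^1.25 = 12.3327
RVP_blend = 12.3327^(1/1.25) = 7.462

7.462 psi


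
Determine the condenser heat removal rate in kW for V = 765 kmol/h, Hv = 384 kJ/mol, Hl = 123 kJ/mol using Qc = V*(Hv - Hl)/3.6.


Qc = 765 * (384 - 123) / 3.6 = 765 * 261 / 3.6 = 55460

55460 kW


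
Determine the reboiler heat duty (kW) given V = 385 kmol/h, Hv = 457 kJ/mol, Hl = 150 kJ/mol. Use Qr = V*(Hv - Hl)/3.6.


Qr = 385 * (457 - 150) / 3.6 = 385 * 307 / 3.6 = 32830

32830 kW


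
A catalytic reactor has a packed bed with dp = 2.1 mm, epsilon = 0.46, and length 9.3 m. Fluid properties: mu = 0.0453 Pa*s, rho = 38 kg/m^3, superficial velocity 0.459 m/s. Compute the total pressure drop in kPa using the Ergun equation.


dp = 2.1 mm = 0.0021 m
Viscous term = 150*0.0453*0.459*(1-0.46)^2 / (0.0021^2*0.46^3) = 2118740
Inertial term = 1.75*38*0.459^2*(1-0.46) / (0.0021*0.46^3) = 37012.5
dP/L = 2118740 + 37012.5 = 2155750 Pa/m
dP = 2155750 * 9.3 / 1000 = 20050 kPa

20050 kPa


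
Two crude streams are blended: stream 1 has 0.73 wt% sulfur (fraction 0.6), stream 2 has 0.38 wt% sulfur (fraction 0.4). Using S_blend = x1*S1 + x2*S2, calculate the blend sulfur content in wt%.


Linear sulfur blending: S_blend = x1*S1 + x2*S2
Contribution 1: 0.6 * 0.73 = 0.438 wt%
Contribution 2: 0.4 * 0.38 = 0.152 wt%
S_blend = 0.438 + 0.152 = 0.59

0.59 wt%


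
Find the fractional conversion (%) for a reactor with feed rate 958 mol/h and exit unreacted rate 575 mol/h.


X = (F_in - F_out) / F_in * 100
Moles reacted = 958 - 575 = 383
X = 383 / 958 * 100
= 0.3998 * 100
= 39.98 %

39.98 %


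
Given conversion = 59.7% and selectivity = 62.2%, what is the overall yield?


Overall yield = conversion (%) * selectivity (%) / 100
Conversion = 59.7%, Selectivity = 62.2%
Y = 59.7 * 62.2 / 100
= 37.1334 %

37.1334 %


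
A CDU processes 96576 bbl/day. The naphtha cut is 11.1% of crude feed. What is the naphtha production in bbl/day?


Crude throughput = 96576 bbl/day
Fraction yield = 11.1%
yield = throughput * fraction / 100
yield = 96576 * 11.1 / 100 = 10719.936

10719.936 bbl/day


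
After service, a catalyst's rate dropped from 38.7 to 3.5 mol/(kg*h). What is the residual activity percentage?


Activity (%) = (rate_used / rate_fresh) * 100
rate_used = 3.5, rate_fresh = 38.7
= (3.5 / 38.7) * 100
= 0.09044 * 100 = 9.044

9.044 %


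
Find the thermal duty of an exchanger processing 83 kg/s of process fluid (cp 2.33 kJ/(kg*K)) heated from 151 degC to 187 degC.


Q = m_dot * cp * delta_T
delta_T = 187 - 151 = 36 K
Q = 83 * 2.33 * 36
= 193.39 * 36
= 6962.04 kW

6962.04 kW


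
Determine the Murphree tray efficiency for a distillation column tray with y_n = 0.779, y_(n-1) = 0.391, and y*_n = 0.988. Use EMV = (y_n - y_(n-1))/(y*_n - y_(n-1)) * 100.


Murphree vapor efficiency: EMV = (y_n - y_(n-1)) / (y*_n - y_(n-1)) * 100
EMV = (0.779 - 0.391) / (0.988 - 0.391) * 100 = 0.388 / 0.597 * 100 = 64.99

64.99 %


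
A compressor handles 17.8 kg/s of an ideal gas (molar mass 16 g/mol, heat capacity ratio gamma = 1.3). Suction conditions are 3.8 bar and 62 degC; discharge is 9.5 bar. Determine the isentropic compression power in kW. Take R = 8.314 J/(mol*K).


Isentropic work: W = m*(gamma/(gamma-1))*(R*T1/MW)*((P2/P1)^((gamma-1)/gamma) - 1)
T1 = 62 + 273.15 = 335.15 K
Pressure ratio = 9.5 / 3.8 = 2.5
Exponent = (1.3 - 1)/1.3 = 0.230769
(P2/P1)^exp - 1 = 2.5^0.230769 - 1 = 0.23547
W = 17.8 * 1.3 / 0.3 * 8.314 * 335.15 / 16 * 0.23547 = 3163

3163 kW


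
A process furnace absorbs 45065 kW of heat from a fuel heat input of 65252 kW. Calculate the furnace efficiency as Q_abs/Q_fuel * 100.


Furnace efficiency = Q_absorbed / Q_fuel * 100
= 45065 / 65252 * 100 = 69.06

69.06 %


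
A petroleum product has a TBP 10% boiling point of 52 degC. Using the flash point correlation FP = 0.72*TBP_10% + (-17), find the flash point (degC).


FP = 0.72 * 52 + (-17) = 20.44

20.44 degC


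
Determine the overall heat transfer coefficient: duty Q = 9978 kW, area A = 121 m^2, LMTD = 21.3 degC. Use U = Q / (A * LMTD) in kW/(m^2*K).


From Q = U*A*LMTD, U = Q / (A * LMTD)
U = 9978 / (121 * 21.3) = 9978 / 2577.3 = 3.871

3.871 kW/(m^2*K)


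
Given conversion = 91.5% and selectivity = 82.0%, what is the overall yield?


Overall yield = conversion (%) * selectivity (%) / 100
Conversion = 91.5%, Selectivity = 82.0%
Y = 91.5 * 82.0 / 100
= 75.03 %

75.03 %


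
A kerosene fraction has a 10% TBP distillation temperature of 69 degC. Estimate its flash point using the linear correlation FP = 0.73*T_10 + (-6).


FP = 0.73 * 69 + (-6) = 44.37

44.37 degC


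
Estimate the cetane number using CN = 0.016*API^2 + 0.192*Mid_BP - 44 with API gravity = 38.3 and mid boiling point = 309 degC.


CN = 0.016 * 38.3^2 + 0.192 * 309 - 44
CN = 23.47024 + 59.328 - 44 = 38.79824

38.79824


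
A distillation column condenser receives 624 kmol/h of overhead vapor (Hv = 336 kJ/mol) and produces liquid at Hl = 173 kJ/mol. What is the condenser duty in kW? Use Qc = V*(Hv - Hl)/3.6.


Qc = 624 * (336 - 173) / 3.6 = 624 * 163 / 3.6 = 28250

28250 kW


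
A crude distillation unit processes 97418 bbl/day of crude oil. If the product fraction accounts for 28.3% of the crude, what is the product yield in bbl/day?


Crude throughput = 97418 bbl/day
Fraction yield = 28.3%
yield = throughput * fraction / 100
yield = 97418 * 28.3 / 100 = 27569.294

27569.294 bbl/day


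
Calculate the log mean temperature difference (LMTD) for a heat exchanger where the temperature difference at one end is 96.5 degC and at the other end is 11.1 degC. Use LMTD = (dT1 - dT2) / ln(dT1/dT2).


LMTD = (dT1 - dT2) / ln(dT1/dT2)
= (96.5 - 11.1) / ln(96.5 / 11.1) = 85.4 / 2.1626 = 39.49

39.49 degC


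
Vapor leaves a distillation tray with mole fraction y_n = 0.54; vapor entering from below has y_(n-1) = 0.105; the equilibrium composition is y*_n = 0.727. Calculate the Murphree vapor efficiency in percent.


Murphree vapor efficiency: EMV = (y_n - y_(n-1)) / (y*_n - y_(n-1)) * 100
EMV = (0.54 - 0.105) / (0.727 - 0.105) * 100 = 0.435 / 0.622 * 100 = 69.94

69.94 %


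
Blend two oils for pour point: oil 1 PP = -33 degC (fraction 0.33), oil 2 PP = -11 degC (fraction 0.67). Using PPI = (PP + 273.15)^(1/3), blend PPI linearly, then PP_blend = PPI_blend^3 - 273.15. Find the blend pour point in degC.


PPI_1 = (-33 + 273.15)^(1/3) = 6.215759
PPI_2 = (-11 + 273.15)^(1/3) = 6.400049
PPI_blend = 0.33 * 6.215759 + 0.67 * 6.400049 = 6.339233
PP_blend = 6.339233^3 - 273.15 = 254.7476 - 273.15 = -18.4

-18.4 degC


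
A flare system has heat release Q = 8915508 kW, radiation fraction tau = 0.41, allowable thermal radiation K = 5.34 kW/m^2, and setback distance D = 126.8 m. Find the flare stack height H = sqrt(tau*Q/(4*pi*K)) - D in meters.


tau*Q/(4*pi*K) = 0.41 * 8915508 / (4 * pi * 5.34) = 54472.7
sqrt(54472.7) = 233.394
H = 233.394 - 126.8 = 106.6

106.6 m


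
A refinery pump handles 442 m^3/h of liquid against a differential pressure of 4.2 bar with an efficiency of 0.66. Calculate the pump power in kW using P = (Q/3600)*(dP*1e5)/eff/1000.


Q = 442 / 3600 = 0.122778 m^3/s
P = 0.122778 * (4.2 * 1e5) / 0.66 / 1000 = 78.13

78.13 kW


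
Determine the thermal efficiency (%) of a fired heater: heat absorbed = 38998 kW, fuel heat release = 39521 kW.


Furnace efficiency = Q_absorbed / Q_fuel * 100
= 38998 / 39521 * 100 = 98.68

98.68 %


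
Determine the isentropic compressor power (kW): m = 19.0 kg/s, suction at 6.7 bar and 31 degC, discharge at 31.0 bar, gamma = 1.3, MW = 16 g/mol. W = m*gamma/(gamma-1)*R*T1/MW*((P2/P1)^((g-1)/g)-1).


Isentropic work: W = m*(gamma/(gamma-1))*(R*T1/MW)*((P2/P1)^((gamma-1)/gamma) - 1)
T1 = 31 + 273.15 = 304.15 K
Pressure ratio = 31.0 / 6.7 = 4.62687
Exponent = (1.3 - 1)/1.3 = 0.230769
(P2/P1)^exp - 1 = 4.62687^0.230769 - 1 = 0.424058
W = 19.0 * 1.3 / 0.3 * 8.314 * 304.15 / 16 * 0.424058 = 5518

5518 kW


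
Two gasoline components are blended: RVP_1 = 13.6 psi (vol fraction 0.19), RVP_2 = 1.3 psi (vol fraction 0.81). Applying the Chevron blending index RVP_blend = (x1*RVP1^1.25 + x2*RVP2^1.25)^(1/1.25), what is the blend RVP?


Chevron index: RVP_blend = (sum xi*RVPi^1.25)^(1/1.25)
RVP^1.25 terms: 0.19 * 13.6^1.25 + 0.81 * 1.3^1.25 = 6.08662
RVP_blend = 6.08662^(1/1.25) = 4.241

4.241 psi


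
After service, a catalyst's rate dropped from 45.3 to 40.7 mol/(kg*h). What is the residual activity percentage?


Activity (%) = (rate_used / rate_fresh) * 100
rate_used = 40.7, rate_fresh = 45.3
= (40.7 / 45.3) * 100
= 0.8985 * 100 = 89.85

89.85 %


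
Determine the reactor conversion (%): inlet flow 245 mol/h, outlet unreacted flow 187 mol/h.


X = (F_in - F_out) / F_in * 100
Moles reacted = 245 - 187 = 58
X = 58 / 245 * 100
= 0.2367 * 100
= 23.67 %

23.67 %


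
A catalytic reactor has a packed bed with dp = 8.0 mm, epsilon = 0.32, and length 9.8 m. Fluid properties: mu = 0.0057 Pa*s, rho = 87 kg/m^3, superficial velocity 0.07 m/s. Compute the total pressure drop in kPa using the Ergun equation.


dp = 8.0 mm = 0.008 m
Viscous term = 150*0.0057*0.07*(1-0.32)^2 / (0.008^2*0.32^3) = 13196.3
Inertial term = 1.75*87*0.07^2*(1-0.32) / (0.008*0.32^3) = 1935.18
dP/L = 13196.3 + 1935.18 = 15131.5 Pa/m
dP = 15131.5 * 9.8 / 1000 = 148.3 kPa

148.3 kPa


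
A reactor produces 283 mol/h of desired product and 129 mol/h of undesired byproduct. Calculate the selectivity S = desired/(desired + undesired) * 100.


Selectivity = desired / (desired + undesired) * 100
Total products = 283 + 129 = 412 mol/h
S = 283 / 412 * 100
= 0.6869 * 100
= 68.69 %

68.69 %


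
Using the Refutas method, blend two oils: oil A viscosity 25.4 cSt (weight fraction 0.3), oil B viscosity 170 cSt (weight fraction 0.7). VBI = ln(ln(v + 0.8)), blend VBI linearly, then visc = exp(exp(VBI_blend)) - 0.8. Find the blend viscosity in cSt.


Refutas method: VBN_i = 14.534*ln(ln(visc_i + 0.8)) + 10.975, blended linearly by mass fraction; since VBN is linear in VBI_i = ln(ln(visc_i + 0.8)) and the fractions sum to 1, blend VBI directly: visc = exp(exp(VBI_blend)) - 0.8
VBI_1 = ln(ln(25.4 + 0.8)) = 1.18349
VBI_2 = ln(ln(170 + 0.8)) = 1.63715
VBI_blend = 0.3 * 1.18349 + 0.7 * 1.63715 = 1.50105
visc_blend = exp(exp(1.50105)) - 0.8 = 88.00

88.00 cSt


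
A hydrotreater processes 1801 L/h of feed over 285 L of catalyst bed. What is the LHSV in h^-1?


LHSV = volumetric feed rate / catalyst volume
= 1801 L/h / 285 L
= 6.319 h^-1

6.319 h^-1


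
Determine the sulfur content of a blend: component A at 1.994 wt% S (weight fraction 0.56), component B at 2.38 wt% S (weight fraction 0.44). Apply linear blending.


Linear sulfur blending: S_blend = x1*S1 + x2*S2
Contribution 1: 0.56 * 1.994 = 1.11664 wt%
Contribution 2: 0.44 * 2.38 = 1.0472 wt%
S_blend = 1.11664 + 1.0472 = 2.16384

2.16384 wt%


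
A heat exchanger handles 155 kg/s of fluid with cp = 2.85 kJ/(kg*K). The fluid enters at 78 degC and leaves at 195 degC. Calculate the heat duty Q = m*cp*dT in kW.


Q = m_dot * cp * delta_T
delta_T = 195 - 78 = 117 K
Q = 155 * 2.85 * 117
= 441.75 * 117
= 51684.75 kW

51684.75 kW


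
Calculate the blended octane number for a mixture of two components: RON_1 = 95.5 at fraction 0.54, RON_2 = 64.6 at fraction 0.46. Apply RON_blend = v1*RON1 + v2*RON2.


Linear blending: RON_blend = sum(vi * RONi)
Contribution 1: 0.54 * 95.5 = 51.57
Contribution 2: 0.46 * 64.6 = 29.716
RON_blend = 51.57 + 29.716 = 81.286

81.286


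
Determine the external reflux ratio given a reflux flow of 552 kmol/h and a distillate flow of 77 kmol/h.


Reflux ratio definition: R = L / D (liquid returned / distillate withdrawn)
L = 552 kmol/h, D = 77 kmol/h
R = 552 / 77 = 7.169

7.169


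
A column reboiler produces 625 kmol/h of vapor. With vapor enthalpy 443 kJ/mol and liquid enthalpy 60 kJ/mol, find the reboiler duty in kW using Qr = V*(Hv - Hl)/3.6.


Qr = 625 * (443 - 60) / 3.6 = 625 * 383 / 3.6 = 66490

66490 kW


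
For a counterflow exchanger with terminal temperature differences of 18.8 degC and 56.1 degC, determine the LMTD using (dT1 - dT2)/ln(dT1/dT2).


LMTD = (dT1 - dT2) / ln(dT1/dT2)
= (18.8 - 56.1) / ln(18.8 / 56.1) = -37.3 / -1.09328 = 34.12

34.12 degC


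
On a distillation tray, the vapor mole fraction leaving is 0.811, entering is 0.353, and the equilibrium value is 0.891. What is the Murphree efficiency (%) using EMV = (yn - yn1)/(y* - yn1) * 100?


Murphree vapor efficiency: EMV = (y_n - y_(n-1)) / (y*_n - y_(n-1)) * 100
EMV = (0.811 - 0.353) / (0.891 - 0.353) * 100 = 0.458 / 0.538 * 100 = 85.13

85.13 %


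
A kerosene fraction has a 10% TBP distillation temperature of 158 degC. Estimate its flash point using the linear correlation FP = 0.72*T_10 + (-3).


FP = 0.72 * 158 + (-3) = 110.76

110.76 degC


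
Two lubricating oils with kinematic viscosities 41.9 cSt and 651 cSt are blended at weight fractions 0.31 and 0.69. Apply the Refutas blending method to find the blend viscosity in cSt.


Refutas method: VBN_i = 14.534*ln(ln(visc_i + 0.8)) + 10.975, blended linearly by mass fraction; since VBN is linear in VBI_i = ln(ln(visc_i + 0.8)) and the fractions sum to 1, blend VBI directly: visc = exp(exp(VBI_blend)) - 0.8
VBI_1 = ln(ln(41.9 + 0.8)) = 1.32287
VBI_2 = ln(ln(651 + 0.8)) = 1.86868
VBI_blend = 0.31 * 1.32287 + 0.69 * 1.86868 = 1.69948
visc_blend = exp(exp(1.69948)) - 0.8 = 236.9

236.9 cSt


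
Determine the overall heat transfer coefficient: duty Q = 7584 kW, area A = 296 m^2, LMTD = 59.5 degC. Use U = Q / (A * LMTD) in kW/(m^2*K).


From Q = U*A*LMTD, U = Q / (A * LMTD)
U = 7584 / (296 * 59.5) = 7584 / 17612 = 0.4306

0.4306 kW/(m^2*K)


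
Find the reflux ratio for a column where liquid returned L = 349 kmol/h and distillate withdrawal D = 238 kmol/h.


Reflux ratio definition: R = L / D (liquid returned / distillate withdrawn)
L = 349 kmol/h, D = 238 kmol/h
R = 349 / 238 = 1.466

1.466


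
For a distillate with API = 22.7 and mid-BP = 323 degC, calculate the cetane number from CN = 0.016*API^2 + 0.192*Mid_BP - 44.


CN = 0.016 * 22.7^2 + 0.192 * 323 - 44
CN = 8.24464 + 62.016 - 44 = 26.26064

26.26064


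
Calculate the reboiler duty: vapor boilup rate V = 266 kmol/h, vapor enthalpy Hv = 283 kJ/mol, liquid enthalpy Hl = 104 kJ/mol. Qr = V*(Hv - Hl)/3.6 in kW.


Qr = 266 * (283 - 104) / 3.6 = 266 * 179 / 3.6 = 13230

13230 kW


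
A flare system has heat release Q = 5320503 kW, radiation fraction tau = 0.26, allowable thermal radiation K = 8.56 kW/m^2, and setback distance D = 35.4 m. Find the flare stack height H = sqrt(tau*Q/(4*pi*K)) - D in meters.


tau*Q/(4*pi*K) = 0.26 * 5320503 / (4 * pi * 8.56) = 12860
sqrt(12860) = 113.402
H = 113.402 - 35.4 = 78.00

78.00 m


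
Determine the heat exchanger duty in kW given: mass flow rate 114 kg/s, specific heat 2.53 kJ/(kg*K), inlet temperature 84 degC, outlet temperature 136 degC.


Q = m_dot * cp * delta_T
delta_T = 136 - 84 = 52 K
Q = 114 * 2.53 * 52
= 288.42 * 52
= 14997.84 kW

14997.84 kW


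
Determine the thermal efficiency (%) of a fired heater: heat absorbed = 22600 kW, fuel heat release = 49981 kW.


Furnace efficiency = Q_absorbed / Q_fuel * 100
= 22600 / 49981 * 100 = 45.22

45.22 %


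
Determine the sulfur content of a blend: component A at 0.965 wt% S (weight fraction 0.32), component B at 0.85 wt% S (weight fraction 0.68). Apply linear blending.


Linear sulfur blending: S_blend = x1*S1 + x2*S2
Contribution 1: 0.32 * 0.965 = 0.3088 wt%
Contribution 2: 0.68 * 0.85 = 0.578 wt%
S_blend = 0.3088 + 0.578 = 0.8868

0.8868 wt%


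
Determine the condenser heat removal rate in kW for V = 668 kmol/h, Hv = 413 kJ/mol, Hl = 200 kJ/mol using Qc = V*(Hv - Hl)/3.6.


Qc = 668 * (413 - 200) / 3.6 = 668 * 213 / 3.6 = 39520

39520 kW


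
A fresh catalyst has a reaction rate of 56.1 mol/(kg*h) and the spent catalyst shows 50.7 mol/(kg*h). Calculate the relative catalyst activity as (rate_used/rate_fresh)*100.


Activity (%) = (rate_used / rate_fresh) * 100
rate_used = 50.7, rate_fresh = 56.1
= (50.7 / 56.1) * 100
= 0.9037 * 100 = 90.37

90.37 %


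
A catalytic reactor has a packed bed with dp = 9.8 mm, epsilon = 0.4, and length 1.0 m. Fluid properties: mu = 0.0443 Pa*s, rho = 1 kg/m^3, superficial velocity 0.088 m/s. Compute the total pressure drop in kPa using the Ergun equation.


dp = 9.8 mm = 0.0098 m
Viscous term = 150*0.0443*0.088*(1-0.4)^2 / (0.0098^2*0.4^3) = 34249
Inertial term = 1.75*1*0.088^2*(1-0.4) / (0.0098*0.4^3) = 12.9643
dP/L = 34249 + 12.9643 = 34262 Pa/m
dP = 34262 * 1.0 / 1000 = 34.26 kPa

34.26 kPa


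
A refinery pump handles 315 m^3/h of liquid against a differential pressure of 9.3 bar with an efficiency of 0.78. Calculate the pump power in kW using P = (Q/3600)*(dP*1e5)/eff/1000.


Q = 315 / 3600 = 0.0875 m^3/s
P = 0.0875 * (9.3 * 1e5) / 0.78 / 1000 = 104.3

104.3 kW


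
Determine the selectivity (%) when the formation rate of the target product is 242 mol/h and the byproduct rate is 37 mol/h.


Selectivity = desired / (desired + undesired) * 100
Total products = 242 + 37 = 279 mol/h
S = 242 / 279 * 100
= 0.8674 * 100
= 86.74 %

86.74 %


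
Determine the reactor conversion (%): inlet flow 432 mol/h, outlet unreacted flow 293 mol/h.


X = (F_in - F_out) / F_in * 100
Moles reacted = 432 - 293 = 139
X = 139 / 432 * 100
= 0.3218 * 100
= 32.18 %

32.18 %


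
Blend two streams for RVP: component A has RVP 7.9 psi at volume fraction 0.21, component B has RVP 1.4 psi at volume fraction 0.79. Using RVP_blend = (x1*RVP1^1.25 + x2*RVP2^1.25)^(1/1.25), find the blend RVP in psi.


Chevron index: RVP_blend = (sum xi*RVPi^1.25)^(1/1.25)
RVP^1.25 terms: 0.21 * 7.9^1.25 + 0.79 * 1.4^1.25 = 3.98439
RVP_blend = 3.98439^(1/1.25) = 3.022

3.022 psi


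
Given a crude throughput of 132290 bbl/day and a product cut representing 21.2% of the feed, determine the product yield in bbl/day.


Crude throughput = 132290 bbl/day
Fraction yield = 21.2%
yield = throughput * fraction / 100
yield = 132290 * 21.2 / 100 = 28045.48

28045.48 bbl/day


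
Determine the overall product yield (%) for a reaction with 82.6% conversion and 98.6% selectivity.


Overall yield = conversion (%) * selectivity (%) / 100
Conversion = 82.6%, Selectivity = 98.6%
Y = 82.6 * 98.6 / 100
= 81.4436 %

81.4436 %


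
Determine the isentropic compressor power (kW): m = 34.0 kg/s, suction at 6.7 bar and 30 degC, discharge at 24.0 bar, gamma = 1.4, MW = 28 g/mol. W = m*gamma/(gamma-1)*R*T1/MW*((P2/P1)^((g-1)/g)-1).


Isentropic work: W = m*(gamma/(gamma-1))*(R*T1/MW)*((P2/P1)^((gamma-1)/gamma) - 1)
T1 = 30 + 273.15 = 303.15 K
Pressure ratio = 24.0 / 6.7 = 3.58209
Exponent = (1.4 - 1)/1.4 = 0.285714
(P2/P1)^exp - 1 = 3.58209^0.285714 - 1 = 0.439874
W = 34.0 * 1.4 / 0.4 * 8.314 * 303.15 / 28 * 0.439874 = 4712

4712 kW


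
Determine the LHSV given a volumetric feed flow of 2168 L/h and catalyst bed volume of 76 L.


LHSV = volumetric feed rate / catalyst volume
= 2168 L/h / 76 L
= 28.53 h^-1

28.53 h^-1


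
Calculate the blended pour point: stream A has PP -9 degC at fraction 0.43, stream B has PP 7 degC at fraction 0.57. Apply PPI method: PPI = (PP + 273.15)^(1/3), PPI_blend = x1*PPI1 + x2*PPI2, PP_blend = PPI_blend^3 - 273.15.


PPI_1 = (-9 + 273.15)^(1/3) = 6.416283
PPI_2 = (7 + 273.15)^(1/3) = 6.543301
PPI_blend = 0.43 * 6.416283 + 0.57 * 6.543301 = 6.488683
PP_blend = 6.488683^3 - 273.15 = 273.1931 - 273.15 = 0.04

0.04 degC


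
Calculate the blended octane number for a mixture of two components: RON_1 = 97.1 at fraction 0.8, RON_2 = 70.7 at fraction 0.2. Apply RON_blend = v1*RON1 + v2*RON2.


Linear blending: RON_blend = sum(vi * RONi)
Contribution 1: 0.8 * 97.1 = 77.68
Contribution 2: 0.2 * 70.7 = 14.14
RON_blend = 77.68 + 14.14 = 91.82

91.82


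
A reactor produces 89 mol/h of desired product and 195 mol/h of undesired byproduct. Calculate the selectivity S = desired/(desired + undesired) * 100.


Selectivity = desired / (desired + undesired) * 100
Total products = 89 + 195 = 284 mol/h
S = 89 / 284 * 100
= 0.3134 * 100
= 31.34 %

31.34 %


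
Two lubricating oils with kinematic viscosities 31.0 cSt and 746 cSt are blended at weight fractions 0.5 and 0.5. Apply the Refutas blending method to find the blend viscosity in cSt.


Refutas method: VBN_i = 14.534*ln(ln(visc_i + 0.8)) + 10.975, blended linearly by mass fraction; since VBN is linear in VBI_i = ln(ln(visc_i + 0.8)) and the fractions sum to 1, blend VBI directly: visc = exp(exp(VBI_blend)) - 0.8
VBI_1 = ln(ln(31.0 + 0.8)) = 1.24111
VBI_2 = ln(ln(746 + 0.8)) = 1.88946
VBI_blend = 0.5 * 1.24111 + 0.5 * 1.88946 = 1.56528
visc_blend = exp(exp(1.56528)) - 0.8 = 118.8

118.8 cSt


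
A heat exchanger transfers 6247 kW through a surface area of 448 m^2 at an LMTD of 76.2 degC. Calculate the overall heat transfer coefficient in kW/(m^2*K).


From Q = U*A*LMTD, U = Q / (A * LMTD)
U = 6247 / (448 * 76.2) = 6247 / 34137.6 = 0.1830

0.1830 kW/(m^2*K)


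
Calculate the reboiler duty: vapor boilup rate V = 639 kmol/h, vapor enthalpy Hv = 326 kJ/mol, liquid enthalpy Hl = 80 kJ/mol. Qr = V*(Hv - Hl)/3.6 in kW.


Qr = 639 * (326 - 80) / 3.6 = 639 * 246 / 3.6 = 43660

43660 kW


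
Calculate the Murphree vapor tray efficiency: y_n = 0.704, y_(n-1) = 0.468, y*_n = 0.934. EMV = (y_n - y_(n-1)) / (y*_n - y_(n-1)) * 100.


Murphree vapor efficiency: EMV = (y_n - y_(n-1)) / (y*_n - y_(n-1)) * 100
EMV = (0.704 - 0.468) / (0.934 - 0.468) * 100 = 0.236 / 0.466 * 100 = 50.64

50.64 %


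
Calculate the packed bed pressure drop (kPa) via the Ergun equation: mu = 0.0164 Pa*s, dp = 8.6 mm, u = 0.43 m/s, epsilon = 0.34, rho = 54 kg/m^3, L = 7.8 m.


dp = 8.6 mm = 0.0086 m
Viscous term = 150*0.0164*0.43*(1-0.34)^2 / (0.0086^2*0.34^3) = 158510
Inertial term = 1.75*54*0.43^2*(1-0.34) / (0.0086*0.34^3) = 34117.5
dP/L = 158510 + 34117.5 = 192628 Pa/m
dP = 192628 * 7.8 / 1000 = 1502 kPa

1502 kPa


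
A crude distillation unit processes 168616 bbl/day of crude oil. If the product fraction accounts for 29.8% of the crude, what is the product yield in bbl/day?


Crude throughput = 168616 bbl/day
Fraction yield = 29.8%
yield = throughput * fraction / 100
yield = 168616 * 29.8 / 100 = 50247.568

50247.568 bbl/day


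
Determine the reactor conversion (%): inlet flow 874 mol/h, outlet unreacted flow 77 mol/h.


X = (F_in - F_out) / F_in * 100
Moles reacted = 874 - 77 = 797
X = 797 / 874 * 100
= 0.9119 * 100
= 91.19 %

91.19 %


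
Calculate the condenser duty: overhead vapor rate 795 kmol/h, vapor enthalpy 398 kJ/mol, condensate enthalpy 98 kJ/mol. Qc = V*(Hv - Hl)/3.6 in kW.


Qc = 795 * (398 - 98) / 3.6 = 795 * 300 / 3.6 = 66250

66250 kW


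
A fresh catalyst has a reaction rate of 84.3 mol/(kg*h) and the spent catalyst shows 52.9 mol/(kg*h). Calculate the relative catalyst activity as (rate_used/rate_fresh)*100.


Activity (%) = (rate_used / rate_fresh) * 100
rate_used = 52.9, rate_fresh = 84.3
= (52.9 / 84.3) * 100
= 0.6275 * 100 = 62.75

62.75 %


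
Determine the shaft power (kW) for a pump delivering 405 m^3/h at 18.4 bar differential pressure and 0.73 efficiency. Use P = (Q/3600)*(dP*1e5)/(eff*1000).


Q = 405 / 3600 = 0.1125 m^3/s
P = 0.1125 * (18.4 * 1e5) / 0.73 / 1000 = 283.6

283.6 kW


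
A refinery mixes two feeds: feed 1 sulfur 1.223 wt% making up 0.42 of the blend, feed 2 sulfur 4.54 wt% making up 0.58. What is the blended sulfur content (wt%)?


Linear sulfur blending: S_blend = x1*S1 + x2*S2
Contribution 1: 0.42 * 1.223 = 0.51366 wt%
Contribution 2: 0.58 * 4.54 = 2.6332 wt%
S_blend = 0.51366 + 2.6332 = 3.14686

3.14686 wt%


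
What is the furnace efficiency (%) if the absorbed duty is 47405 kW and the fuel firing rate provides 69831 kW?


Furnace efficiency = Q_absorbed / Q_fuel * 100
= 47405 / 69831 * 100 = 67.89

67.89 %


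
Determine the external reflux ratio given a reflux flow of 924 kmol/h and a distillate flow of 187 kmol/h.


Reflux ratio definition: R = L / D (liquid returned / distillate withdrawn)
L = 924 kmol/h, D = 187 kmol/h
R = 924 / 187 = 4.941

4.941


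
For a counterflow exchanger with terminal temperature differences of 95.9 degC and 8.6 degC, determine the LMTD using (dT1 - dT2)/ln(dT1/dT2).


LMTD = (dT1 - dT2) / ln(dT1/dT2)
= (95.9 - 8.6) / ln(95.9 / 8.6) = 87.3 / 2.41154 = 36.20

36.20 degC


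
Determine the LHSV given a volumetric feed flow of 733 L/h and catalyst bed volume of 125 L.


LHSV = volumetric feed rate / catalyst volume
= 733 L/h / 125 L
= 5.864 h^-1

5.864 h^-1


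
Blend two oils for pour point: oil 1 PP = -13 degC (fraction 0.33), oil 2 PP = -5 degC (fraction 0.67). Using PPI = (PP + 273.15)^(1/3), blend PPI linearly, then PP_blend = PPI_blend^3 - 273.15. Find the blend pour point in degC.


PPI_1 = (-13 + 273.15)^(1/3) = 6.383731
PPI_2 = (-5 + 273.15)^(1/3) = 6.448508
PPI_blend = 0.33 * 6.383731 + 0.67 * 6.448508 = 6.427132
PP_blend = 6.427132^3 - 273.15 = 265.4921 - 273.15 = -7.66

-7.66 degC


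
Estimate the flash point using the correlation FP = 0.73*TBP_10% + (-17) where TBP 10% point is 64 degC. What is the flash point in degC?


FP = 0.73 * 64 + (-17) = 29.72

29.72 degC


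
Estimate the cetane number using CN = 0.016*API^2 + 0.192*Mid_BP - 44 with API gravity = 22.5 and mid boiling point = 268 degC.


CN = 0.016 * 22.5^2 + 0.192 * 268 - 44
CN = 8.1 + 51.456 - 44 = 15.556

15.556


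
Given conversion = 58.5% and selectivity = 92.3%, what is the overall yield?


Overall yield = conversion (%) * selectivity (%) / 100
Conversion = 58.5%, Selectivity = 92.3%
Y = 58.5 * 92.3 / 100
= 53.9955 %

53.9955 %


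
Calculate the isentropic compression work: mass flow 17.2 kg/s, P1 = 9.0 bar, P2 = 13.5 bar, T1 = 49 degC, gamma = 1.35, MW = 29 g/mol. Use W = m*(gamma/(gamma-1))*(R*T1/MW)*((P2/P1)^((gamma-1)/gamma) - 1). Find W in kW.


Isentropic work: W = m*(gamma/(gamma-1))*(R*T1/MW)*((P2/P1)^((gamma-1)/gamma) - 1)
T1 = 49 + 273.15 = 322.15 K
Pressure ratio = 13.5 / 9.0 = 1.5
Exponent = (1.35 - 1)/1.35 = 0.259259
(P2/P1)^exp - 1 = 1.5^0.259259 - 1 = 0.110844
W = 17.2 * 1.35 / 0.35 * 8.314 * 322.15 / 29 * 0.110844 = 679.2

679.2 kW


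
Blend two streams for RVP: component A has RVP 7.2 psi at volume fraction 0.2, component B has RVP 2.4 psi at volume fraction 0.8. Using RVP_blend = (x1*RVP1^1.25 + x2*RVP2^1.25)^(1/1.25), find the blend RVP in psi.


Chevron index: RVP_blend = (sum xi*RVPi^1.25)^(1/1.25)
RVP^1.25 terms: 0.2 * 7.2^1.25 + 0.8 * 2.4^1.25 = 4.74858
RVP_blend = 4.74858^(1/1.25) = 3.477

3.477 psi


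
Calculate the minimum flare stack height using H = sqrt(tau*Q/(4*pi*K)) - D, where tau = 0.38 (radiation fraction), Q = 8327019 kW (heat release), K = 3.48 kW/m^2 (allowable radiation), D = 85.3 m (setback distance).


tau*Q/(4*pi*K) = 0.38 * 8327019 / (4 * pi * 3.48) = 72357.6
sqrt(72357.6) = 268.994
H = 268.994 - 85.3 = 183.7

183.7 m


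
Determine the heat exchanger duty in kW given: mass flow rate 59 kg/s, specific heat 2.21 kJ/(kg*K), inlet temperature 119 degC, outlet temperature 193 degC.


Q = m_dot * cp * delta_T
delta_T = 193 - 119 = 74 K
Q = 59 * 2.21 * 74
= 130.39 * 74
= 9648.86 kW

9648.86 kW


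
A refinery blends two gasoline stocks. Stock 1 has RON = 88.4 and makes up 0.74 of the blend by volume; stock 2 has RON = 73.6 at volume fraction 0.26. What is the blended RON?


Linear blending: RON_blend = sum(vi * RONi)
Contribution 1: 0.74 * 88.4 = 65.416
Contribution 2: 0.26 * 73.6 = 19.136
RON_blend = 65.416 + 19.136 = 84.552

84.552


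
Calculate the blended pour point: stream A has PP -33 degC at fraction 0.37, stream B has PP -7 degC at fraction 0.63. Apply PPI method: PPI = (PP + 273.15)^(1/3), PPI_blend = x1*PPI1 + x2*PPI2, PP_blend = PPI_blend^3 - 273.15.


PPI_1 = (-33 + 273.15)^(1/3) = 6.215759
PPI_2 = (-7 + 273.15)^(1/3) = 6.432436
PPI_blend = 0.37 * 6.215759 + 0.63 * 6.432436 = 6.352266
PP_blend = 6.352266^3 - 273.15 = 256.3221 - 273.15 = -16.83

-16.83 degC


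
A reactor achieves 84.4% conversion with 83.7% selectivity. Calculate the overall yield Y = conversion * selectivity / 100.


Overall yield = conversion (%) * selectivity (%) / 100
Conversion = 84.4%, Selectivity = 83.7%
Y = 84.4 * 83.7 / 100
= 70.6428 %

70.6428 %


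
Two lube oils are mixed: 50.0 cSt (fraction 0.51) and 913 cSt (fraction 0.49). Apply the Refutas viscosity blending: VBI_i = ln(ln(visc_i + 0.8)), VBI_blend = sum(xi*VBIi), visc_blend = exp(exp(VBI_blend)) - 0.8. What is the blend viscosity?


Refutas method: VBN_i = 14.534*ln(ln(visc_i + 0.8)) + 10.975, blended linearly by mass fraction; since VBN is linear in VBI_i = ln(ln(visc_i + 0.8)) and the fractions sum to 1, blend VBI directly: visc = exp(exp(VBI_blend)) - 0.8
VBI_1 = ln(ln(50.0 + 0.8)) = 1.3681
VBI_2 = ln(ln(913 + 0.8)) = 1.91951
VBI_blend = 0.51 * 1.3681 + 0.49 * 1.91951 = 1.63829
visc_blend = exp(exp(1.63829)) - 0.8 = 171.0

171.0 cSt


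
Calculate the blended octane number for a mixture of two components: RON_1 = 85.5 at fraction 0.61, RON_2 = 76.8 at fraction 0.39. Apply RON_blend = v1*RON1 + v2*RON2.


Linear blending: RON_blend = sum(vi * RONi)
Contribution 1: 0.61 * 85.5 = 52.155
Contribution 2: 0.39 * 76.8 = 29.952
RON_blend = 52.155 + 29.952 = 82.107

82.107


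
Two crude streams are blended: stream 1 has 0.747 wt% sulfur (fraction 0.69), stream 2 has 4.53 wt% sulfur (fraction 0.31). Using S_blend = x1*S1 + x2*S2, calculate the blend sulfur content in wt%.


Linear sulfur blending: S_blend = x1*S1 + x2*S2
Contribution 1: 0.69 * 0.747 = 0.51543 wt%
Contribution 2: 0.31 * 4.53 = 1.4043 wt%
S_blend = 0.51543 + 1.4043 = 1.91973

1.91973 wt%


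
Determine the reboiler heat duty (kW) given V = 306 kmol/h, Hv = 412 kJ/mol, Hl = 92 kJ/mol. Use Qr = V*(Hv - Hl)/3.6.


Qr = 306 * (412 - 92) / 3.6 = 306 * 320 / 3.6 = 27200

27200 kW


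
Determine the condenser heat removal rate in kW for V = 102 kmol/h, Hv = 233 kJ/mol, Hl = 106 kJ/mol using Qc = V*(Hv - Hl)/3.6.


Qc = 102 * (233 - 106) / 3.6 = 102 * 127 / 3.6 = 3598

3598 kW


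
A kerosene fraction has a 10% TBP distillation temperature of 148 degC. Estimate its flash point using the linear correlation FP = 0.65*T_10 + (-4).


FP = 0.65 * 148 + (-4) = 92.2

92.2 degC


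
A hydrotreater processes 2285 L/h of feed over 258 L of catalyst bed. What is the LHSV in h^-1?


LHSV = volumetric feed rate / catalyst volume
= 2285 L/h / 258 L
= 8.857 h^-1

8.857 h^-1


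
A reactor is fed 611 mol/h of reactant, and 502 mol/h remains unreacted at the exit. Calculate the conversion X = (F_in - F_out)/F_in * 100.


X = (F_in - F_out) / F_in * 100
Moles reacted = 611 - 502 = 109
X = 109 / 611 * 100
= 0.1784 * 100
= 17.84 %

17.84 %


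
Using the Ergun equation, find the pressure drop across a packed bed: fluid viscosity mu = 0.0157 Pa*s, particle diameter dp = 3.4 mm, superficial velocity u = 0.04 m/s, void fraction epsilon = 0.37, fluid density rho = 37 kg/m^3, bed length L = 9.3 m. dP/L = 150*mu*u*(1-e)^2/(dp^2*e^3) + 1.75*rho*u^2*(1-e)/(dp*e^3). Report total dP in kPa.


dp = 3.4 mm = 0.0034 m
Viscous term = 150*0.0157*0.04*(1-0.37)^2 / (0.0034^2*0.37^3) = 63851.2
Inertial term = 1.75*37*0.04^2*(1-0.37) / (0.0034*0.37^3) = 378.98
dP/L = 63851.2 + 378.98 = 64230.2 Pa/m
dP = 64230.2 * 9.3 / 1000 = 597.3 kPa

597.3 kPa


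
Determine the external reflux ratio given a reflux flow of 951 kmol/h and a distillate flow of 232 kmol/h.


Reflux ratio definition: R = L / D (liquid returned / distillate withdrawn)
L = 951 kmol/h, D = 232 kmol/h
R = 951 / 232 = 4.099

4.099
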